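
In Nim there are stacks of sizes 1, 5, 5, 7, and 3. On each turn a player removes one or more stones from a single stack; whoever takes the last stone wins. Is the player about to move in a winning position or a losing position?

Compute the nim-sum pairwise:
1 ⊕ 5 = 4
4 ⊕ 5 = 1
1 ⊕ 7 = 6
6 ⊕ 3 = 5
The nim-sum is 5 ≠ 0, so this is an N-position: the player to move can win.

Winning position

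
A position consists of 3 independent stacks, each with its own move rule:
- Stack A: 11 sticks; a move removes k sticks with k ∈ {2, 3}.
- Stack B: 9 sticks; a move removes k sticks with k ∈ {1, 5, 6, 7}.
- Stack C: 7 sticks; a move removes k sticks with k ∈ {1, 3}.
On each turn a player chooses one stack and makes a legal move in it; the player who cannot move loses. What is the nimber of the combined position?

2

For stack A, compute g(0), g(1), … with moves {2, 3}:
g(0) = mex{} = 0
g(1) = mex{} = 0
g(2) = mex{0} = 1
g(3) = mex{0} = 1
g(4) = mex{0,1} = 2
g(5) = mex{1} = 0
g(6) = mex{1,2} = 0
g(7) = mex{0,2} = 1
g(8) = mex{0} = 1
g(9) = mex{0,1} = 2
g(10) = mex{1} = 0
g(11) = mex{1,2} = 0
So g(11) = 0.
Grundy values for stack B (subtraction set {1, 5, 6, 7}):
g(0) = mex{} = 0
g(1) = mex{0} = 1
g(2) = mex{1} = 0
g(3) = mex{0} = 1
g(4) = mex{1} = 0
g(5) = mex{0} = 1
g(6) = mex{0,1} = 2
g(7) = mex{0,1,2} = 3
g(8) = mex{0,1,3} = 2
g(9) = mex{0,1,2} = 3
So g(9) = 3.
For stack C, compute g(0), g(1), … with moves {1, 3}:
g(0) = mex{} = 0
g(1) = mex{0} = 1
g(2) = mex{1} = 0
g(3) = mex{0} = 1
g(4) = mex{1} = 0
g(5) = mex{0} = 1
g(6) = mex{1} = 0
g(7) = mex{0} = 1
So g(7) = 1.
By the Sprague-Grundy theorem, the Grundy value of a sum of independent games is the XOR of the component values.
Combined value = 0 XOR 3 XOR 1 = 2.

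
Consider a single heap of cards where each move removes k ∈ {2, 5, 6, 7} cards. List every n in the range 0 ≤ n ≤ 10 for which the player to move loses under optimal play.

0, 1, 4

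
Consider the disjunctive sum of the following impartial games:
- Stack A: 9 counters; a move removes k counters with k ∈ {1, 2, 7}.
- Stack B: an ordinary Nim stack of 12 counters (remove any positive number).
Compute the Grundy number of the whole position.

12

Build the Grundy sequence for stack A with g(k) = mex{g(k−s) : s ∈ {1, 2, 7}, s ≤ k}:
g(0) = mex{} = 0
g(1) = mex{0} = 1
g(2) = mex{0,1} = 2
g(3) = mex{1,2} = 0
g(4) = mex{0,2} = 1
g(5) = mex{0,1} = 2
g(6) = mex{1,2} = 0
g(7) = mex{0,2} = 1
g(8) = mex{0,1} = 2
g(9) = mex{1,2} = 0
So g(9) = 0.
Stack B is a plain Nim stack of size 12, so its Grundy value is 12.
By the Sprague-Grundy theorem, the Grundy value of a sum of independent games is the XOR of the component values.
Combined value = 0 ⊕ 12 = 12.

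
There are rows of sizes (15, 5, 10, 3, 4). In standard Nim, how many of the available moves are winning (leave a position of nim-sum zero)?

3

Compute the nim-sum pairwise:
15 ^ 5 = 10
10 ^ 10 = 0
0 ^ 3 = 3
3 ^ 4 = 7
The overall nim-sum is X = 7. A row of size p has a winning move iff p XOR X < p (reduce it to p XOR X).
  15: 15 XOR 7 = 8 < 15 — winning move (to 8).
  5: 5 XOR 7 = 2 < 5 — winning move (to 2).
  10: 10 XOR 7 = 13 ≥ 10 — no move.
  3: 3 XOR 7 = 4 ≥ 3 — no move.
  4: 4 XOR 7 = 3 < 4 — winning move (to 3).
That gives 3 winning moves.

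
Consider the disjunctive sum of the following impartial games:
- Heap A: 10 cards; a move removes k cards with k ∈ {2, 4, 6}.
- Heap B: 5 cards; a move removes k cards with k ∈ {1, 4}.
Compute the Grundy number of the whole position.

Grundy values for heap A (subtraction set {2, 4, 6}):
k:     0  1  2  3  4  5  6  7  8  9 10
g(k):  0  0  1  1  2  2  3  3  0  0  1
So g(10) = 1.
For heap B, compute g(0), g(1), … with moves {1, 4}:
k:     0  1  2  3  4  5
g(k):  0  1  0  1  2  0
So g(5) = 0.
By the Sprague-Grundy theorem, the Grundy value of a sum of independent games is the XOR of the component values.
Combined value = 1 XOR 0 = 1.

1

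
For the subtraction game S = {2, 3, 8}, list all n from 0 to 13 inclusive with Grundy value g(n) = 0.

0, 1, 5, 6, 10, 11

Compute g(0), g(1), … for moves {2, 3, 8}:
k:     0  1  2  3  4  5  6  7  8  9 10 11 12 13
g(k):  0  0  1  1  2  0  0  1  1  2  0  0  1  1
The P-positions (g = 0) in 0..13 are 0, 1, 5, 6, 10, 11.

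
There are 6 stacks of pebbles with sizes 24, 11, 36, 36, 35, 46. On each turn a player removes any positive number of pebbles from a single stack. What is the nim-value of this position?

30

Compute the nim-sum pairwise:
24 XOR 11 = 19
19 XOR 36 = 55
55 XOR 36 = 19
19 XOR 35 = 48
48 XOR 46 = 30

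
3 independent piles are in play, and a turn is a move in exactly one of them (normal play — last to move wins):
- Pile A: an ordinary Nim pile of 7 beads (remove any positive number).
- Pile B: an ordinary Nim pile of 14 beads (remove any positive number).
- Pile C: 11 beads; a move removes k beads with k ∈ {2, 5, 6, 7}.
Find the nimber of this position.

Pile A is a plain Nim pile of size 7, so its Grundy value is 7.
Pile B is a plain Nim pile of size 14, so its Grundy value is 14.
For pile C, compute g(0), g(1), … with moves {2, 5, 6, 7}:
g(0) = mex{} = 0
g(1) = mex{} = 0
g(2) = mex{0} = 1
g(3) = mex{0} = 1
g(4) = mex{1} = 0
g(5) = mex{0,1} = 2
g(6) = mex{0} = 1
g(7) = mex{0,1,2} = 3
g(8) = mex{0,1} = 2
g(9) = mex{0,1,3} = 2
g(10) = mex{0,1,2} = 3
g(11) = mex{0,1,2} = 3
So g(11) = 3.
The value of a disjunctive sum is the nim-sum of the parts.
Combined value = 7 ⊕ 14 ⊕ 3 = 10.

10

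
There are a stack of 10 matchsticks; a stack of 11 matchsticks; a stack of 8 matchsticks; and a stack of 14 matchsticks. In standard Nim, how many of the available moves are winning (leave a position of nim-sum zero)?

1

Nim-sum: 10 XOR 11 XOR 8 XOR 14 = 7.
The overall nim-sum is X = 7. A stack of size p has a winning move iff p XOR X < p (reduce it to p XOR X).
  10: 10 XOR 7 = 13 ≥ 10 — no move.
  11: 11 XOR 7 = 12 ≥ 11 — no move.
  8: 8 XOR 7 = 15 ≥ 8 — no move.
  14: 14 XOR 7 = 9 < 14 — winning move (to 9).
That gives 1 winning move.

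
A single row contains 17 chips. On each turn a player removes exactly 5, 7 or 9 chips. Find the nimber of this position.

0

Grundy values for subtraction set {5, 7, 9}:
k:     0  1  2  3  4  5  6  7  8  9 10 11 12 13 14 15 16 17
g(k):  0  0  0  0  0  1  1  1  1  1  2  2  2  2  0  0  0  0
So g(17) = 0.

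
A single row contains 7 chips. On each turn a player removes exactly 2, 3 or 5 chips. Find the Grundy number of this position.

0

Compute g(0), g(1), … for moves {2, 3, 5}:
g(0) = mex{} = 0
g(1) = mex{} = 0
g(2) = mex{0} = 1
g(3) = mex{0} = 1
g(4) = mex{0,1} = 2
g(5) = mex{0,1} = 2
g(6) = mex{0,1,2} = 3
g(7) = mex{1,2} = 0
So g(7) = 0.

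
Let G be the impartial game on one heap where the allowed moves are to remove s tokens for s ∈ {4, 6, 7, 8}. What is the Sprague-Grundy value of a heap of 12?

Build the Grundy sequence with g(k) = mex{g(k−s) : s ∈ {4, 6, 7, 8}, s ≤ k}:
k:     0  1  2  3  4  5  6  7  8  9 10 11 12
g(k):  0  0  0  0  1  1  1  1  2  2  2  2  0
So g(12) = 0.

0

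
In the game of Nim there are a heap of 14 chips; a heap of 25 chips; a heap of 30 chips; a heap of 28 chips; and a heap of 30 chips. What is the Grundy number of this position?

Compute the nim-sum pairwise:
14 ^ 25 = 23
23 ^ 30 = 9
9 ^ 28 = 21
21 ^ 30 = 11

11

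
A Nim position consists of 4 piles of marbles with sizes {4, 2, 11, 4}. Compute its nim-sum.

9

In binary:
  0100  (4)
  0010  (2)
  1011  (11)
  0100  (4)
  ----
  1001  (9)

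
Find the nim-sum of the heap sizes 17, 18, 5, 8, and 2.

Write each in binary and XOR column by column:
  10001  (17)
  10010  (18)
  00101  (5)
  01000  (8)
  00010  (2)
  -----
  01100  (12)

12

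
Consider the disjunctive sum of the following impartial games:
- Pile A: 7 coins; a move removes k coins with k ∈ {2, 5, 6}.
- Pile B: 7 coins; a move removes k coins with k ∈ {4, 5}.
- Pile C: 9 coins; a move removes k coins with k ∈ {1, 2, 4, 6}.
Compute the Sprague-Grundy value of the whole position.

Build the Grundy sequence for pile A with g(k) = mex{g(k−s) : s ∈ {2, 5, 6}, s ≤ k}:
g(0) = mex{} = 0
g(1) = mex{} = 0
g(2) = mex{0} = 1
g(3) = mex{0} = 1
g(4) = mex{1} = 0
g(5) = mex{0,1} = 2
g(6) = mex{0} = 1
g(7) = mex{0,1,2} = 3
So g(7) = 3.
Grundy values for pile B (subtraction set {4, 5}):
g(0) = mex{} = 0
g(1) = mex{} = 0
g(2) = mex{} = 0
g(3) = mex{} = 0
g(4) = mex{0} = 1
g(5) = mex{0} = 1
g(6) = mex{0} = 1
g(7) = mex{0} = 1
So g(7) = 1.
For pile C, compute g(0), g(1), … with moves {1, 2, 4, 6}:
k:     0  1  2  3  4  5  6  7  8  9
g(k):  0  1  2  0  1  2  3  4  0  1
So g(9) = 1.
By the Sprague-Grundy theorem, the Grundy value of a sum of independent games is the XOR of the component values.
Combined value = 3 ⊕ 1 ⊕ 1 = 3.

3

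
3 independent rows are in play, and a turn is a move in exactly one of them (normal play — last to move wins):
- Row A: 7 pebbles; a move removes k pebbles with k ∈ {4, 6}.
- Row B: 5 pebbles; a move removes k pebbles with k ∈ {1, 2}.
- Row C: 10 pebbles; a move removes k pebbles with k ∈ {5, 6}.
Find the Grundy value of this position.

1

Build the Grundy sequence for row A with g(k) = mex{g(k−s) : s ∈ {4, 6}, s ≤ k}:
g(0) = mex{} = 0
g(1) = mex{} = 0
g(2) = mex{} = 0
g(3) = mex{} = 0
g(4) = mex{0} = 1
g(5) = mex{0} = 1
g(6) = mex{0} = 1
g(7) = mex{0} = 1
So g(7) = 1.
For row B, compute g(0), g(1), … with moves {1, 2}:
g(0) = mex{} = 0
g(1) = mex{0} = 1
g(2) = mex{0,1} = 2
g(3) = mex{1,2} = 0
g(4) = mex{0,2} = 1
g(5) = mex{0,1} = 2
So g(5) = 2.
Build the Grundy sequence for row C with g(k) = mex{g(k−s) : s ∈ {5, 6}, s ≤ k}:
k:     0  1  2  3  4  5  6  7  8  9 10
g(k):  0  0  0  0  0  1  1  1  1  1  2
So g(10) = 2.
The value of a disjunctive sum is the nim-sum of the parts.
Combined value = 1 ⊕ 2 ⊕ 2 = 1.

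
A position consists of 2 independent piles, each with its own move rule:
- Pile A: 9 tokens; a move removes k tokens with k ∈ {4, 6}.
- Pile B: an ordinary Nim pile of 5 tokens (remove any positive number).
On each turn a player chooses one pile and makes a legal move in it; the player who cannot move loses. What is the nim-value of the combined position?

Build the Grundy sequence for pile A with g(k) = mex{g(k−s) : s ∈ {4, 6}, s ≤ k}:
g(0) = mex{} = 0
g(1) = mex{} = 0
g(2) = mex{} = 0
g(3) = mex{} = 0
g(4) = mex{0} = 1
g(5) = mex{0} = 1
g(6) = mex{0} = 1
g(7) = mex{0} = 1
g(8) = mex{0,1} = 2
g(9) = mex{0,1} = 2
So g(9) = 2.
Pile B is a plain Nim pile of size 5, so its Grundy value is 5.
By the Sprague-Grundy theorem, the Grundy value of a sum of independent games is the XOR of the component values.
Combined value = 2 XOR 5 = 7.

7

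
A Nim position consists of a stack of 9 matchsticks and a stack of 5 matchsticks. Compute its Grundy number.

12

Compute the nim-sum pairwise:
9 ⊕ 5 = 12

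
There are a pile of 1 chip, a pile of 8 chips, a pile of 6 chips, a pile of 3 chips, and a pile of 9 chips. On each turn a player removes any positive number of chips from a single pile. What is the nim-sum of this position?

5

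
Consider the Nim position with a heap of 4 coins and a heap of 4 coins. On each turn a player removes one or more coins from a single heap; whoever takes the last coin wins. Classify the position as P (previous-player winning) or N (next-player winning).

P-position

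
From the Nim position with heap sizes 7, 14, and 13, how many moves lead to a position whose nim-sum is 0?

Compute the nim-sum pairwise:
7 XOR 14 = 9
9 XOR 13 = 4
The overall nim-sum is X = 4. A heap of size p has a winning move iff p XOR X < p (reduce it to p XOR X).
  7: 7 XOR 4 = 3 < 7 — winning move (to 3).
  14: 14 XOR 4 = 10 < 14 — winning move (to 10).
  13: 13 XOR 4 = 9 < 13 — winning move (to 9).
That gives 3 winning moves.

3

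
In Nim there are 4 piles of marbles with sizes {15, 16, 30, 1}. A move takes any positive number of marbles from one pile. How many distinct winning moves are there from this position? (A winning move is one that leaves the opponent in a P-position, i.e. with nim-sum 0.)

0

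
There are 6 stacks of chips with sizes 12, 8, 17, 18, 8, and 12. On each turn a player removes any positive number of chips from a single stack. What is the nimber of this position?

Compute the nim-sum pairwise:
12 ^ 8 = 4
4 ^ 17 = 21
21 ^ 18 = 7
7 ^ 8 = 15
15 ^ 12 = 3

3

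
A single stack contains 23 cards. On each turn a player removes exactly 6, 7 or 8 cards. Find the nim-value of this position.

1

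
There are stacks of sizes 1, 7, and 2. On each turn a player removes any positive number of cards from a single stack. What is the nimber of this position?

4

Nim-sum: 1 ^ 7 ^ 2 = 4.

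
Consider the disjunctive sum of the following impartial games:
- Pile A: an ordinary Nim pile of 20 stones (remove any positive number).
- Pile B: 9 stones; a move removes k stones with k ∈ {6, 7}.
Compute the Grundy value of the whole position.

21

Pile A is a plain Nim pile of size 20, so its Grundy value is 20.
For pile B, compute g(0), g(1), … with moves {6, 7}:
g(0) = mex{} = 0
g(1) = mex{} = 0
g(2) = mex{} = 0
g(3) = mex{} = 0
g(4) = mex{} = 0
g(5) = mex{} = 0
g(6) = mex{0} = 1
g(7) = mex{0} = 1
g(8) = mex{0} = 1
g(9) = mex{0} = 1
So g(9) = 1.
By the Sprague-Grundy theorem, the Grundy value of a sum of independent games is the XOR of the component values.
Combined value = 20 XOR 1 = 21.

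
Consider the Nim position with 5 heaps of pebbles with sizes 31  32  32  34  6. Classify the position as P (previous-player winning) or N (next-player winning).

N-position

Write each in binary and XOR column by column:
  011111  (31)
  100000  (32)
  100000  (32)
  100010  (34)
  000110  (6)
  ------
  111011  (59)
The nim-sum is 59 ≠ 0, so this is an N-position: the player to move can win.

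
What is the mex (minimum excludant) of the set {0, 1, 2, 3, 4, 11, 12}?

The values 0, 1, 2, 3, 4 are all present; 5 is the first non-negative integer missing from the set.

5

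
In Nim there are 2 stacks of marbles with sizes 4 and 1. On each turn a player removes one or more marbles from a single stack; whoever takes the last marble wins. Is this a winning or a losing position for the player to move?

Winning position

Bitwise XOR of the heap sizes:
  100  (4)
  001  (1)
  ---
  101  (5)
The nim-sum is 5 ≠ 0, so this is an N-position: the player to move can win.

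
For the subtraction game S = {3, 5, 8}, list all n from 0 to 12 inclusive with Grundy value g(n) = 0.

Compute g(0), g(1), … for moves {3, 5, 8}:
g(0) = mex{} = 0
g(1) = mex{} = 0
g(2) = mex{} = 0
g(3) = mex{0} = 1
g(4) = mex{0} = 1
g(5) = mex{0} = 1
g(6) = mex{0,1} = 2
g(7) = mex{0,1} = 2
g(8) = mex{0,1} = 2
g(9) = mex{0,1,2} = 3
g(10) = mex{0,1,2} = 3
g(11) = mex{1,2} = 0
g(12) = mex{1,2,3} = 0
The P-positions (g = 0) in 0..12 are 0, 1, 2, 11, 12.

0, 1, 2, 11, 12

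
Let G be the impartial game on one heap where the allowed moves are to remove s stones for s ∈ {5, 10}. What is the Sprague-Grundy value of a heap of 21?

Build the Grundy sequence with g(k) = mex{g(k−s) : s ∈ {5, 10}, s ≤ k}:
k:     0  1  2  3  4  5  6  7  8  9 10 11 12 13 14 15 16 17 18 19 20 21
g(k):  0  0  0  0  0  1  1  1  1  1  2  2  2  2  2  0  0  0  0  0  1  1
So g(21) = 1.

1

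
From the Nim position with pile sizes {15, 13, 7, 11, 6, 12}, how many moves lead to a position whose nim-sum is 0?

5

Write each in binary and XOR column by column:
  1111  (15)
  1101  (13)
  0111  (7)
  1011  (11)
  0110  (6)
  1100  (12)
  ----
  0100  (4)
The overall nim-sum is X = 4. A pile of size p has a winning move iff p XOR X < p (reduce it to p XOR X).
  15: 15 XOR 4 = 11 < 15 — winning move (to 11).
  13: 13 XOR 4 = 9 < 13 — winning move (to 9).
  7: 7 XOR 4 = 3 < 7 — winning move (to 3).
  11: 11 XOR 4 = 15 ≥ 11 — no move.
  6: 6 XOR 4 = 2 < 6 — winning move (to 2).
  12: 12 XOR 4 = 8 < 12 — winning move (to 8).
That gives 5 winning moves.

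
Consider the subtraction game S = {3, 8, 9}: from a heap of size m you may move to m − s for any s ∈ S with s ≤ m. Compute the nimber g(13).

Compute g(0), g(1), … for moves {3, 8, 9}:
k:     0  1  2  3  4  5  6  7  8  9 10 11 12 13
g(k):  0  0  0  1  1  1  0  0  2  1  1  3  0  0
So g(13) = 0.

0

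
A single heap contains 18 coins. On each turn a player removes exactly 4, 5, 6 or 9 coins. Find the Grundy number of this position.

Build the Grundy sequence with g(k) = mex{g(k−s) : s ∈ {4, 5, 6, 9}, s ≤ k}:
k:     0  1  2  3  4  5  6  7  8  9 10 11 12 13 14 15 16 17 18
g(k):  0  0  0  0  1  1  1  1  2  2  2  2  3  0  0  0  0  1  1
So g(18) = 1.

1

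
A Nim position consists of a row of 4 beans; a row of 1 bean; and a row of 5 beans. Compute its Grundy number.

Compute the nim-sum pairwise:
4 XOR 1 = 5
5 XOR 5 = 0

0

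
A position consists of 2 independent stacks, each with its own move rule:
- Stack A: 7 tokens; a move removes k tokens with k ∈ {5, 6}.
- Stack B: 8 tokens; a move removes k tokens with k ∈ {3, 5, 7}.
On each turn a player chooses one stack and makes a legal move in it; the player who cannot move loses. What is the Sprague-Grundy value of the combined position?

3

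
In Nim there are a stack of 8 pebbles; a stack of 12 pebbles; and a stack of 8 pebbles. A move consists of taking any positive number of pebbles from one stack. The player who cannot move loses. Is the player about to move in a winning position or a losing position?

Winning position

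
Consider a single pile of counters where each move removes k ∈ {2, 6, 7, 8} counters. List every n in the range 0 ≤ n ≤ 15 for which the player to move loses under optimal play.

Build the Grundy sequence with g(k) = mex{g(k−s) : s ∈ {2, 6, 7, 8}, s ≤ k}:
k:     0  1  2  3  4  5  6  7  8  9 10 11 12 13 14 15
g(k):  0  0  1  1  0  0  1  1  2  2  3  3  2  2  0  0
The P-positions (g = 0) in 0..15 are 0, 1, 4, 5, 14, 15.

0, 1, 4, 5, 14, 15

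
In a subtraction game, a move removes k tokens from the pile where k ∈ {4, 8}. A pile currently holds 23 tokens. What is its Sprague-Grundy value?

Grundy values for subtraction set {4, 8}:
k:     0  1  2  3  4  5  6  7  8  9 10 11 12 13 14 15 16 17 18 19 20 21 22 23
g(k):  0  0  0  0  1  1  1  1  2  2  2  2  0  0  0  0  1  1  1  1  2  2  2  2
So g(23) = 2.

2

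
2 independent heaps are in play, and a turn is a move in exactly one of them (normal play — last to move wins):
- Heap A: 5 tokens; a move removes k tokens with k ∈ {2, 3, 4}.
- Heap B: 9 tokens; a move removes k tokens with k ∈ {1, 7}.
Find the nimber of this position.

For heap A, compute g(0), g(1), … with moves {2, 3, 4}:
k:     0  1  2  3  4  5
g(k):  0  0  1  1  2  2
So g(5) = 2.
Build the Grundy sequence for heap B with g(k) = mex{g(k−s) : s ∈ {1, 7}, s ≤ k}:
g(0) = mex{} = 0
g(1) = mex{0} = 1
g(2) = mex{1} = 0
g(3) = mex{0} = 1
g(4) = mex{1} = 0
g(5) = mex{0} = 1
g(6) = mex{1} = 0
g(7) = mex{0} = 1
g(8) = mex{1} = 0
g(9) = mex{0} = 1
So g(9) = 1.
By the Sprague-Grundy theorem, the Grundy value of a sum of independent games is the XOR of the component values.
Combined value = 2 XOR 1 = 3.

3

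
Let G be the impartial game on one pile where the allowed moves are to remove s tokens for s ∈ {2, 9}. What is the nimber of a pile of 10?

1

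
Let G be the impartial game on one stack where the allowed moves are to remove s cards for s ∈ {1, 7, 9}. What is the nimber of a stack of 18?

Grundy values for subtraction set {1, 7, 9}:
k:     0  1  2  3  4  5  6  7  8  9 10 11 12 13 14 15 16 17 18
g(k):  0  1  0  1  0  1  0  1  0  1  0  1  0  1  0  1  0  1  0
So g(18) = 0.

0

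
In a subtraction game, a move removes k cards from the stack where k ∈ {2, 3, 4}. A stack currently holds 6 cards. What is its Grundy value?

Build the Grundy sequence with g(k) = mex{g(k−s) : s ∈ {2, 3, 4}, s ≤ k}:
g(0) = mex{} = 0
g(1) = mex{} = 0
g(2) = mex{0} = 1
g(3) = mex{0} = 1
g(4) = mex{0,1} = 2
g(5) = mex{0,1} = 2
g(6) = mex{1,2} = 0
So g(6) = 0.

0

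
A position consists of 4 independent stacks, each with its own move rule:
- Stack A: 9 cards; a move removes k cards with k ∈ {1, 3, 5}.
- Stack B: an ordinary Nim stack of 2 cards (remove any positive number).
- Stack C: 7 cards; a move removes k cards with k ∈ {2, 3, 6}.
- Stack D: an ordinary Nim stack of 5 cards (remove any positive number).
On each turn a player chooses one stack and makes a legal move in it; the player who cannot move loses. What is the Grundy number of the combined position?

For stack A, compute g(0), g(1), … with moves {1, 3, 5}:
k:     0  1  2  3  4  5  6  7  8  9
g(k):  0  1  0  1  0  1  0  1  0  1
So g(9) = 1.
Stack B is a plain Nim stack of size 2, so its Grundy value is 2.
For stack C, compute g(0), g(1), … with moves {2, 3, 6}:
k:     0  1  2  3  4  5  6  7
g(k):  0  0  1  1  2  0  3  1
So g(7) = 1.
Stack D is a plain Nim stack of size 5, so its Grundy value is 5.
By the Sprague-Grundy theorem, the Grundy value of a sum of independent games is the XOR of the component values.
Combined value = 1 XOR 2 XOR 1 XOR 5 = 7.

7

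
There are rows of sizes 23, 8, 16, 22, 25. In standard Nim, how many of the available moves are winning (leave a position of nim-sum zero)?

0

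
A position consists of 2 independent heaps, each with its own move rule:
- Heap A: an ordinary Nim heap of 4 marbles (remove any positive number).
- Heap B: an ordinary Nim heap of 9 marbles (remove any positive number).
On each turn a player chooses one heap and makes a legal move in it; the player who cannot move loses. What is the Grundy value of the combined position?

Heap A is a plain Nim heap of size 4, so its Grundy value is 4.
Heap B is a plain Nim heap of size 9, so its Grundy value is 9.
By the Sprague-Grundy theorem, the Grundy value of a sum of independent games is the XOR of the component values.
Combined value = 4 XOR 9 = 13.

13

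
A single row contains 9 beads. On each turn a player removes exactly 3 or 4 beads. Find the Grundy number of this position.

Build the Grundy sequence with g(k) = mex{g(k−s) : s ∈ {3, 4}, s ≤ k}:
k:     0  1  2  3  4  5  6  7  8  9
g(k):  0  0  0  1  1  1  2  0  0  0
So g(9) = 0.

0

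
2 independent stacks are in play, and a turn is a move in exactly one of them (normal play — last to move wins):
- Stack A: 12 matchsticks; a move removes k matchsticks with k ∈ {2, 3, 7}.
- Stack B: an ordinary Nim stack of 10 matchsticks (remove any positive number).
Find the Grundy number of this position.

Grundy values for stack A (subtraction set {2, 3, 7}):
g(0) = mex{} = 0
g(1) = mex{} = 0
g(2) = mex{0} = 1
g(3) = mex{0} = 1
g(4) = mex{0,1} = 2
g(5) = mex{1} = 0
g(6) = mex{1,2} = 0
g(7) = mex{0,2} = 1
g(8) = mex{0} = 1
g(9) = mex{0,1} = 2
g(10) = mex{1} = 0
g(11) = mex{1,2} = 0
g(12) = mex{0,2} = 1
So g(12) = 1.
Stack B is a plain Nim stack of size 10, so its Grundy value is 10.
The value of a disjunctive sum is the nim-sum of the parts.
Combined value = 1 ⊕ 10 = 11.

11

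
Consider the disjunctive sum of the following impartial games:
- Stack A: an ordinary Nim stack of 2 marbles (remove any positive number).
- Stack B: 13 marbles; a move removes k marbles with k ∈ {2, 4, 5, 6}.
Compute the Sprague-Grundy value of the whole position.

0

Stack A is a plain Nim stack of size 2, so its Grundy value is 2.
Build the Grundy sequence for stack B with g(k) = mex{g(k−s) : s ∈ {2, 4, 5, 6}, s ≤ k}:
k:     0  1  2  3  4  5  6  7  8  9 10 11 12 13
g(k):  0  0  1  1  2  2  3  3  0  0  1  1  2  2
So g(13) = 2.
By the Sprague-Grundy theorem, the Grundy value of a sum of independent games is the XOR of the component values.
Combined value = 2 ⊕ 2 = 0.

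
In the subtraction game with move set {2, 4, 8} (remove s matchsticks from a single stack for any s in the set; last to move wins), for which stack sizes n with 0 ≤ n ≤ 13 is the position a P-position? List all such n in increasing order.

Compute g(0), g(1), … for moves {2, 4, 8}:
g(0) = mex{} = 0
g(1) = mex{} = 0
g(2) = mex{0} = 1
g(3) = mex{0} = 1
g(4) = mex{0,1} = 2
g(5) = mex{0,1} = 2
g(6) = mex{1,2} = 0
g(7) = mex{1,2} = 0
g(8) = mex{0,2} = 1
g(9) = mex{0,2} = 1
g(10) = mex{0,1} = 2
g(11) = mex{0,1} = 2
g(12) = mex{1,2} = 0
g(13) = mex{1,2} = 0
The P-positions (g = 0) in 0..13 are 0, 1, 6, 7, 12, 13.

0, 1, 6, 7, 12, 13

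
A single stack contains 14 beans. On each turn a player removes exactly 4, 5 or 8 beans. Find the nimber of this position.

0

Build the Grundy sequence with g(k) = mex{g(k−s) : s ∈ {4, 5, 8}, s ≤ k}:
k:     0  1  2  3  4  5  6  7  8  9 10 11 12 13 14
g(k):  0  0  0  0  1  1  1  1  2  2  2  2  0  0  0
So g(14) = 0.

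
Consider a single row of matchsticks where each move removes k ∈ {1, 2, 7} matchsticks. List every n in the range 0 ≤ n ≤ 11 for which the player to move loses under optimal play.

0, 3, 6, 9

Grundy values for subtraction set {1, 2, 7}:
g(0) = mex{} = 0
g(1) = mex{0} = 1
g(2) = mex{0,1} = 2
g(3) = mex{1,2} = 0
g(4) = mex{0,2} = 1
g(5) = mex{0,1} = 2
g(6) = mex{1,2} = 0
g(7) = mex{0,2} = 1
g(8) = mex{0,1} = 2
g(9) = mex{1,2} = 0
g(10) = mex{0,2} = 1
g(11) = mex{0,1} = 2
The P-positions (g = 0) in 0..11 are 0, 3, 6, 9.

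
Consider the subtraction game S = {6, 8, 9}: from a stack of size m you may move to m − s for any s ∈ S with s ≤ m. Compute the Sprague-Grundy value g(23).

1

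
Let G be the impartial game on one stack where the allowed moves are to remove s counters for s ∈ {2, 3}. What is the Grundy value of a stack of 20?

0

Build the Grundy sequence with g(k) = mex{g(k−s) : s ∈ {2, 3}, s ≤ k}:
k:     0  1  2  3  4  5  6  7  8  9 10 11 12 13 14 15 16 17 18 19 20
g(k):  0  0  1  1  2  0  0  1  1  2  0  0  1  1  2  0  0  1  1  2  0
So g(20) = 0.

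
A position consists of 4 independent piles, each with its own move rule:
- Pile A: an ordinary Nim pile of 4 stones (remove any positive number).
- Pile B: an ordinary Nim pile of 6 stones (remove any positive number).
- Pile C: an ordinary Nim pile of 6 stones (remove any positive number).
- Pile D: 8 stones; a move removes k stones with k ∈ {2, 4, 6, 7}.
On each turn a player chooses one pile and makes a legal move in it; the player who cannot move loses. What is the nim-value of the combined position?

Pile A is a plain Nim pile of size 4, so its Grundy value is 4.
Pile B is a plain Nim pile of size 6, so its Grundy value is 6.
Pile C is a plain Nim pile of size 6, so its Grundy value is 6.
Grundy values for pile D (subtraction set {2, 4, 6, 7}):
k:     0  1  2  3  4  5  6  7  8
g(k):  0  0  1  1  2  2  3  3  4
So g(8) = 4.
The value of a disjunctive sum is the nim-sum of the parts.
Combined value = 4 ⊕ 6 ⊕ 6 ⊕ 4 = 0.

0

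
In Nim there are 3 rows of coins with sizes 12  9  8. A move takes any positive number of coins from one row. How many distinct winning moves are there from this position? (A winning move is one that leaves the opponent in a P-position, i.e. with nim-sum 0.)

Nim-sum: 12 XOR 9 XOR 8 = 13.
The overall nim-sum is X = 13. A row of size p has a winning move iff p XOR X < p (reduce it to p XOR X).
  12: 12 XOR 13 = 1 < 12 — winning move (to 1).
  9: 9 XOR 13 = 4 < 9 — winning move (to 4).
  8: 8 XOR 13 = 5 < 8 — winning move (to 5).
That gives 3 winning moves.

3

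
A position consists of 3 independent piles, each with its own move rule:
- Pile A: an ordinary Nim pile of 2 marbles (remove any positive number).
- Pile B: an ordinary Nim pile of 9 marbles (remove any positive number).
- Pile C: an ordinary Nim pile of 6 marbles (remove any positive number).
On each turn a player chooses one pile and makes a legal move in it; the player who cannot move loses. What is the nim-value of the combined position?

13

Pile A is a plain Nim pile of size 2, so its Grundy value is 2.
Pile B is a plain Nim pile of size 9, so its Grundy value is 9.
Pile C is a plain Nim pile of size 6, so its Grundy value is 6.
By the Sprague-Grundy theorem, the Grundy value of a sum of independent games is the XOR of the component values.
Combined value = 2 XOR 9 XOR 6 = 13.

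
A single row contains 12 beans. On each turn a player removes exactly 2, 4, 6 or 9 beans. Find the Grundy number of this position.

Build the Grundy sequence with g(k) = mex{g(k−s) : s ∈ {2, 4, 6, 9}, s ≤ k}:
g(0) = mex{} = 0
g(1) = mex{} = 0
g(2) = mex{0} = 1
g(3) = mex{0} = 1
g(4) = mex{0,1} = 2
g(5) = mex{0,1} = 2
g(6) = mex{0,1,2} = 3
g(7) = mex{0,1,2} = 3
g(8) = mex{1,2,3} = 0
g(9) = mex{0,1,2,3} = 4
g(10) = mex{0,2,3} = 1
g(11) = mex{1,2,3,4} = 0
g(12) = mex{0,1,3} = 2
So g(12) = 2.

2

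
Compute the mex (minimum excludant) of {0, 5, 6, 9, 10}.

0 is in the set but 1 is not, so the mex is 1.

1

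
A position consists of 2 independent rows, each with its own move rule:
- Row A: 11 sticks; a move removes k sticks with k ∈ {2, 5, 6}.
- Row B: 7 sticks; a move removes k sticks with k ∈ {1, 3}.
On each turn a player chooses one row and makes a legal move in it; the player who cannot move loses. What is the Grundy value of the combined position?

Grundy values for row A (subtraction set {2, 5, 6}):
g(0) = mex{} = 0
g(1) = mex{} = 0
g(2) = mex{0} = 1
g(3) = mex{0} = 1
g(4) = mex{1} = 0
g(5) = mex{0,1} = 2
g(6) = mex{0} = 1
g(7) = mex{0,1,2} = 3
g(8) = mex{1} = 0
g(9) = mex{0,1,3} = 2
g(10) = mex{0,2} = 1
g(11) = mex{1,2} = 0
So g(11) = 0.
For row B, compute g(0), g(1), … with moves {1, 3}:
k:     0  1  2  3  4  5  6  7
g(k):  0  1  0  1  0  1  0  1
So g(7) = 1.
The value of a disjunctive sum is the nim-sum of the parts.
Combined value = 0 ⊕ 1 = 1.

1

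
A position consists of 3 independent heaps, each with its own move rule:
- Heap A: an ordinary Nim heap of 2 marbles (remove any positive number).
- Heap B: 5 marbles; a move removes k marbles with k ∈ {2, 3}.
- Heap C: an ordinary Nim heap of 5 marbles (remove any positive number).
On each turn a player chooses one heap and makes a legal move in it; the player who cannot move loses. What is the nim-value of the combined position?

Heap A is a plain Nim heap of size 2, so its Grundy value is 2.
For heap B, compute g(0), g(1), … with moves {2, 3}:
g(0) = mex{} = 0
g(1) = mex{} = 0
g(2) = mex{0} = 1
g(3) = mex{0} = 1
g(4) = mex{0,1} = 2
g(5) = mex{1} = 0
So g(5) = 0.
Heap C is a plain Nim heap of size 5, so its Grundy value is 5.
By the Sprague-Grundy theorem, the Grundy value of a sum of independent games is the XOR of the component values.
Combined value = 2 XOR 0 XOR 5 = 7.

7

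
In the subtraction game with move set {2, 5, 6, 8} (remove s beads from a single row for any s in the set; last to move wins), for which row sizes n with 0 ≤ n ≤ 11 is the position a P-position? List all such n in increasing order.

Grundy values for subtraction set {2, 5, 6, 8}:
g(0) = mex{} = 0
g(1) = mex{} = 0
g(2) = mex{0} = 1
g(3) = mex{0} = 1
g(4) = mex{1} = 0
g(5) = mex{0,1} = 2
g(6) = mex{0} = 1
g(7) = mex{0,1,2} = 3
g(8) = mex{0,1} = 2
g(9) = mex{0,1,3} = 2
g(10) = mex{0,1,2} = 3
g(11) = mex{1,2} = 0
The P-positions (g = 0) in 0..11 are 0, 1, 4, 11.

0, 1, 4, 11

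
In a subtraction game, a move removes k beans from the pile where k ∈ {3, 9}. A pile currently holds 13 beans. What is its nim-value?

0

Compute g(0), g(1), … for moves {3, 9}:
g(0) = mex{} = 0
g(1) = mex{} = 0
g(2) = mex{} = 0
g(3) = mex{0} = 1
g(4) = mex{0} = 1
g(5) = mex{0} = 1
g(6) = mex{1} = 0
g(7) = mex{1} = 0
g(8) = mex{1} = 0
g(9) = mex{0} = 1
g(10) = mex{0} = 1
g(11) = mex{0} = 1
g(12) = mex{1} = 0
g(13) = mex{1} = 0
So g(13) = 0.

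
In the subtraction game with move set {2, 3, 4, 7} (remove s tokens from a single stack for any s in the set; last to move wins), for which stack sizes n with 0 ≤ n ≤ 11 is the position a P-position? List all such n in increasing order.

Build the Grundy sequence with g(k) = mex{g(k−s) : s ∈ {2, 3, 4, 7}, s ≤ k}:
k:     0  1  2  3  4  5  6  7  8  9 10 11
g(k):  0  0  1  1  2  2  0  3  1  4  2  0
The P-positions (g = 0) in 0..11 are 0, 1, 6, 11.

0, 1, 6, 11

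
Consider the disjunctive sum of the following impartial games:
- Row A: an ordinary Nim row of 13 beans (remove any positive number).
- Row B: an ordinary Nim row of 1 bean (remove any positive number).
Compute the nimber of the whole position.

12

Row A is a plain Nim row of size 13, so its Grundy value is 13.
Row B is a plain Nim row of size 1, so its Grundy value is 1.
The value of a disjunctive sum is the nim-sum of the parts.
Combined value = 13 XOR 1 = 12.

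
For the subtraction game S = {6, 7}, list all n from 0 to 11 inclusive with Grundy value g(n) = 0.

0, 1, 2, 3, 4, 5

Build the Grundy sequence with g(k) = mex{g(k−s) : s ∈ {6, 7}, s ≤ k}:
k:     0  1  2  3  4  5  6  7  8  9 10 11
g(k):  0  0  0  0  0  0  1  1  1  1  1  1
The P-positions (g = 0) in 0..11 are 0, 1, 2, 3, 4, 5.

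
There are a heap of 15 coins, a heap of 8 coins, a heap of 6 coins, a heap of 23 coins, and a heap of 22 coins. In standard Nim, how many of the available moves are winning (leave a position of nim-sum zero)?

0

In binary:
  01111  (15)
  01000  (8)
  00110  (6)
  10111  (23)
  10110  (22)
  -----
  00000  (0)
The nim-sum is already 0, so every move leaves a nonzero nim-sum — there are no winning moves.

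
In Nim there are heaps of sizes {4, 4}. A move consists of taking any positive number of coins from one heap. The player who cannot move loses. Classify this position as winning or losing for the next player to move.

In binary:
  100  (4)
  100  (4)
  ---
  000  (0)
The nim-sum is 0, so this is a P-position: the player to move is in a losing position under optimal play.

Losing position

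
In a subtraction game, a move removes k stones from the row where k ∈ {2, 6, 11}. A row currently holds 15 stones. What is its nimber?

Build the Grundy sequence with g(k) = mex{g(k−s) : s ∈ {2, 6, 11}, s ≤ k}:
k:     0  1  2  3  4  5  6  7  8  9 10 11 12 13 14 15
g(k):  0  0  1  1  0  0  1  1  0  0  1  1  2  0  3  1
So g(15) = 1.

1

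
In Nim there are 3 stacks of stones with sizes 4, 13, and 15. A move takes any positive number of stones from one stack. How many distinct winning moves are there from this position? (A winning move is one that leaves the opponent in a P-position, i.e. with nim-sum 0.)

3

Write each in binary and XOR column by column:
  0100  (4)
  1101  (13)
  1111  (15)
  ----
  0110  (6)
The overall nim-sum is X = 6. A stack of size p has a winning move iff p XOR X < p (reduce it to p XOR X).
  4: 4 XOR 6 = 2 < 4 — winning move (to 2).
  13: 13 XOR 6 = 11 < 13 — winning move (to 11).
  15: 15 XOR 6 = 9 < 15 — winning move (to 9).
That gives 3 winning moves.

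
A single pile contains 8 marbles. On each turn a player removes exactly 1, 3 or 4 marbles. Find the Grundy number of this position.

1

Grundy values for subtraction set {1, 3, 4}:
g(0) = mex{} = 0
g(1) = mex{0} = 1
g(2) = mex{1} = 0
g(3) = mex{0} = 1
g(4) = mex{0,1} = 2
g(5) = mex{0,1,2} = 3
g(6) = mex{0,1,3} = 2
g(7) = mex{1,2} = 0
g(8) = mex{0,2,3} = 1
So g(8) = 1.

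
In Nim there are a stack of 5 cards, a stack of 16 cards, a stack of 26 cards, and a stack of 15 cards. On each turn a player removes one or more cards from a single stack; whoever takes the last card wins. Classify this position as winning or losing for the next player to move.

Bitwise XOR of the heap sizes:
  00101  (5)
  10000  (16)
  11010  (26)
  01111  (15)
  -----
  00000  (0)
The nim-sum is 0, so this is a P-position: the player to move is in a losing position under optimal play.

Losing position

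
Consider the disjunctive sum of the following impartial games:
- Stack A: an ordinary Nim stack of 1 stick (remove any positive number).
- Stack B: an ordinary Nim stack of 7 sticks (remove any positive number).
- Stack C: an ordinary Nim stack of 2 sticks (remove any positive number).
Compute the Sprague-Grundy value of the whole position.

Stack A is a plain Nim stack of size 1, so its Grundy value is 1.
Stack B is a plain Nim stack of size 7, so its Grundy value is 7.
Stack C is a plain Nim stack of size 2, so its Grundy value is 2.
By the Sprague-Grundy theorem, the Grundy value of a sum of independent games is the XOR of the component values.
Combined value = 1 ⊕ 7 ⊕ 2 = 4.

4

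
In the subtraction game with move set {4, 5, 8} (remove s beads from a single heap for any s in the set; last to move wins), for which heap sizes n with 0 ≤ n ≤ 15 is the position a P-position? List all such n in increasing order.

0, 1, 2, 3, 12, 13, 14, 15

Compute g(0), g(1), … for moves {4, 5, 8}:
k:     0  1  2  3  4  5  6  7  8  9 10 11 12 13 14 15
g(k):  0  0  0  0  1  1  1  1  2  2  2  2  0  0  0  0
The P-positions (g = 0) in 0..15 are 0, 1, 2, 3, 12, 13, 14, 15.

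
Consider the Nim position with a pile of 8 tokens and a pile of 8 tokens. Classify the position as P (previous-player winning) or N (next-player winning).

P-position

Compute the nim-sum pairwise:
8 XOR 8 = 0
The nim-sum is 0, so this is a P-position: the player to move is in a losing position under optimal play.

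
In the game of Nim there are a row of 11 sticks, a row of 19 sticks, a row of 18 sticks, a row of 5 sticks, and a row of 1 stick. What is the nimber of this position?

Nim-sum: 11 ⊕ 19 ⊕ 18 ⊕ 5 ⊕ 1 = 14.

14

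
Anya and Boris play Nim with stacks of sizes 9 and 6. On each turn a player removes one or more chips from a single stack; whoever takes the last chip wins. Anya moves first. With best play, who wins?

Anya wins

In binary:
  1001  (9)
  0110  (6)
  ----
  1111  (15)
The nim-sum is 15 ≠ 0, so this is an N-position: the player to move can win; Anya has a winning move.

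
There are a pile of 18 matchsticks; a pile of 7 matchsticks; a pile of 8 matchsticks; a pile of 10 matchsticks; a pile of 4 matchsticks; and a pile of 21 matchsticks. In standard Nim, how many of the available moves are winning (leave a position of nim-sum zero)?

3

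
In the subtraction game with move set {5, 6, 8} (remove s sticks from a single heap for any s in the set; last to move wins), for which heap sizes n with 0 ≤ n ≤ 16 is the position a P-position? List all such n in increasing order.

Build the Grundy sequence with g(k) = mex{g(k−s) : s ∈ {5, 6, 8}, s ≤ k}:
k:     0  1  2  3  4  5  6  7  8  9 10 11 12 13 14 15 16
g(k):  0  0  0  0  0  1  1  1  1  1  2  2  2  0  0  0  0
The P-positions (g = 0) in 0..16 are 0, 1, 2, 3, 4, 13, 14, 15, 16.

0, 1, 2, 3, 4, 13, 14, 15, 16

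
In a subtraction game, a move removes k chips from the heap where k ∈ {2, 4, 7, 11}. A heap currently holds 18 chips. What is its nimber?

Build the Grundy sequence with g(k) = mex{g(k−s) : s ∈ {2, 4, 7, 11}, s ≤ k}:
k:     0  1  2  3  4  5  6  7  8  9 10 11 12 13 14 15 16 17 18
g(k):  0  0  1  1  2  2  0  3  1  0  2  1  3  2  0  0  1  1  2
So g(18) = 2.

2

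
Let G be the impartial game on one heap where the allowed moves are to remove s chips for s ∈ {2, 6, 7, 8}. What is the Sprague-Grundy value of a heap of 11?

Grundy values for subtraction set {2, 6, 7, 8}:
k:     0  1  2  3  4  5  6  7  8  9 10 11
g(k):  0  0  1  1  0  0  1  1  2  2  3  3
So g(11) = 3.

3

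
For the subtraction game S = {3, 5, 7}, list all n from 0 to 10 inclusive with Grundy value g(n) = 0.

0, 1, 2, 10

Grundy values for subtraction set {3, 5, 7}:
k:     0  1  2  3  4  5  6  7  8  9 10
g(k):  0  0  0  1  1  1  2  2  2  3  0
The P-positions (g = 0) in 0..10 are 0, 1, 2, 10.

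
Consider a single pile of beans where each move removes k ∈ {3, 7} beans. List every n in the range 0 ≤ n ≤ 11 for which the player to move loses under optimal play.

Grundy values for subtraction set {3, 7}:
g(0) = mex{} = 0
g(1) = mex{} = 0
g(2) = mex{} = 0
g(3) = mex{0} = 1
g(4) = mex{0} = 1
g(5) = mex{0} = 1
g(6) = mex{1} = 0
g(7) = mex{0,1} = 2
g(8) = mex{0,1} = 2
g(9) = mex{0} = 1
g(10) = mex{1,2} = 0
g(11) = mex{1,2} = 0
The P-positions (g = 0) in 0..11 are 0, 1, 2, 6, 10, 11.

0, 1, 2, 6, 10, 11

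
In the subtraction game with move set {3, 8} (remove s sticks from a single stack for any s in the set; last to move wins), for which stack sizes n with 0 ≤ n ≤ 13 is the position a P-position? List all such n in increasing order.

Compute g(0), g(1), … for moves {3, 8}:
k:     0  1  2  3  4  5  6  7  8  9 10 11 12 13
g(k):  0  0  0  1  1  1  0  0  2  1  1  0  0  0
The P-positions (g = 0) in 0..13 are 0, 1, 2, 6, 7, 11, 12, 13.

0, 1, 2, 6, 7, 11, 12, 13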